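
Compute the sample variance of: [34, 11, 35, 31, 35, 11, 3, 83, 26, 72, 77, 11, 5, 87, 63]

888.781

Step 1: Compute the mean: (34 + 11 + 35 + 31 + 35 + 11 + 3 + 83 + 26 + 72 + 77 + 11 + 5 + 87 + 63) / 15 = 38.9333
Step 2: Compute squared deviations from the mean:
  (34 - 38.9333)^2 = 24.3378
  (11 - 38.9333)^2 = 780.2711
  (35 - 38.9333)^2 = 15.4711
  (31 - 38.9333)^2 = 62.9378
  (35 - 38.9333)^2 = 15.4711
  (11 - 38.9333)^2 = 780.2711
  (3 - 38.9333)^2 = 1291.2044
  (83 - 38.9333)^2 = 1941.8711
  (26 - 38.9333)^2 = 167.2711
  (72 - 38.9333)^2 = 1093.4044
  (77 - 38.9333)^2 = 1449.0711
  (11 - 38.9333)^2 = 780.2711
  (5 - 38.9333)^2 = 1151.4711
  (87 - 38.9333)^2 = 2310.4044
  (63 - 38.9333)^2 = 579.2044
Step 3: Sum of squared deviations = 12442.9333
Step 4: Sample variance = 12442.9333 / 14 = 888.781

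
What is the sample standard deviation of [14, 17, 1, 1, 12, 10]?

6.7355

Step 1: Compute the mean: 9.1667
Step 2: Sum of squared deviations from the mean: 226.8333
Step 3: Sample variance = 226.8333 / 5 = 45.3667
Step 4: Standard deviation = sqrt(45.3667) = 6.7355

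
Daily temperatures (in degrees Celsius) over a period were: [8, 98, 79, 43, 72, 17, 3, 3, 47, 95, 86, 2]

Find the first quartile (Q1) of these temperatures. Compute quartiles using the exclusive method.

4.25

Step 1: Sort the data: [2, 3, 3, 8, 17, 43, 47, 72, 79, 86, 95, 98]
Step 2: n = 12
Step 3: Using the exclusive quartile method:
  Q1 = 4.25
  Q2 (median) = 45
  Q3 = 84.25
  IQR = Q3 - Q1 = 84.25 - 4.25 = 80
Step 4: Q1 = 4.25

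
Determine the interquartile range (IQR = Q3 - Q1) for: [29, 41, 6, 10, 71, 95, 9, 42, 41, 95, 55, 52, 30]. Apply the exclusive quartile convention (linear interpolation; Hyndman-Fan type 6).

43.5

Step 1: Sort the data: [6, 9, 10, 29, 30, 41, 41, 42, 52, 55, 71, 95, 95]
Step 2: n = 13
Step 3: Using the exclusive quartile method:
  Q1 = 19.5
  Q2 (median) = 41
  Q3 = 63
  IQR = Q3 - Q1 = 63 - 19.5 = 43.5
Step 4: IQR = 43.5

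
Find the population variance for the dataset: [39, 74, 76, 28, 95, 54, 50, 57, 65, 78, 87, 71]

353.5833

Step 1: Compute the mean: (39 + 74 + 76 + 28 + 95 + 54 + 50 + 57 + 65 + 78 + 87 + 71) / 12 = 64.5
Step 2: Compute squared deviations from the mean:
  (39 - 64.5)^2 = 650.25
  (74 - 64.5)^2 = 90.25
  (76 - 64.5)^2 = 132.25
  (28 - 64.5)^2 = 1332.25
  (95 - 64.5)^2 = 930.25
  (54 - 64.5)^2 = 110.25
  (50 - 64.5)^2 = 210.25
  (57 - 64.5)^2 = 56.25
  (65 - 64.5)^2 = 0.25
  (78 - 64.5)^2 = 182.25
  (87 - 64.5)^2 = 506.25
  (71 - 64.5)^2 = 42.25
Step 3: Sum of squared deviations = 4243
Step 4: Population variance = 4243 / 12 = 353.5833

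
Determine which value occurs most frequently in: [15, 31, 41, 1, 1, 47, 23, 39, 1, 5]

1

Step 1: Count the frequency of each value:
  1: appears 3 time(s)
  5: appears 1 time(s)
  15: appears 1 time(s)
  23: appears 1 time(s)
  31: appears 1 time(s)
  39: appears 1 time(s)
  41: appears 1 time(s)
  47: appears 1 time(s)
Step 2: The value 1 appears most frequently (3 times).
Step 3: Mode = 1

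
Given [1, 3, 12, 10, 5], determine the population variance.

17.36

Step 1: Compute the mean: (1 + 3 + 12 + 10 + 5) / 5 = 6.2
Step 2: Compute squared deviations from the mean:
  (1 - 6.2)^2 = 27.04
  (3 - 6.2)^2 = 10.24
  (12 - 6.2)^2 = 33.64
  (10 - 6.2)^2 = 14.44
  (5 - 6.2)^2 = 1.44
Step 3: Sum of squared deviations = 86.8
Step 4: Population variance = 86.8 / 5 = 17.36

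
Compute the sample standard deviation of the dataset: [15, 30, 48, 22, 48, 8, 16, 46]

16.3308

Step 1: Compute the mean: 29.125
Step 2: Sum of squared deviations from the mean: 1866.875
Step 3: Sample variance = 1866.875 / 7 = 266.6964
Step 4: Standard deviation = sqrt(266.6964) = 16.3308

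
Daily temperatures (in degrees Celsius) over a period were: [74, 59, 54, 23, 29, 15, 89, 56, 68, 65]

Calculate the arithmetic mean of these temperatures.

53.2

Step 1: Sum all values: 74 + 59 + 54 + 23 + 29 + 15 + 89 + 56 + 68 + 65 = 532
Step 2: Count the number of values: n = 10
Step 3: Mean = sum / n = 532 / 10 = 53.2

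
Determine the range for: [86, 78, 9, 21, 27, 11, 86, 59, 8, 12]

78

Step 1: Identify the maximum value: max = 86
Step 2: Identify the minimum value: min = 8
Step 3: Range = max - min = 86 - 8 = 78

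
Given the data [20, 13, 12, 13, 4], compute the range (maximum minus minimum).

16

Step 1: Identify the maximum value: max = 20
Step 2: Identify the minimum value: min = 4
Step 3: Range = max - min = 20 - 4 = 16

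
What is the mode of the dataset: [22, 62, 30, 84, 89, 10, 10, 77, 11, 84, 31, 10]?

10

Step 1: Count the frequency of each value:
  10: appears 3 time(s)
  11: appears 1 time(s)
  22: appears 1 time(s)
  30: appears 1 time(s)
  31: appears 1 time(s)
  62: appears 1 time(s)
  77: appears 1 time(s)
  84: appears 2 time(s)
  89: appears 1 time(s)
Step 2: The value 10 appears most frequently (3 times).
Step 3: Mode = 10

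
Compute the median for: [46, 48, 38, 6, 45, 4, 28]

38

Step 1: Sort the data in ascending order: [4, 6, 28, 38, 45, 46, 48]
Step 2: The number of values is n = 7.
Step 3: Since n is odd, the median is the middle value at position 4: 38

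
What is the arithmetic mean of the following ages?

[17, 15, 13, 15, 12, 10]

13.6667

Step 1: Sum all values: 17 + 15 + 13 + 15 + 12 + 10 = 82
Step 2: Count the number of values: n = 6
Step 3: Mean = sum / n = 82 / 6 = 13.6667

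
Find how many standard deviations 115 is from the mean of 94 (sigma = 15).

1.4

Step 1: Recall the z-score formula: z = (x - mu) / sigma
Step 2: Substitute values: z = (115 - 94) / 15
Step 3: z = 21 / 15 = 1.4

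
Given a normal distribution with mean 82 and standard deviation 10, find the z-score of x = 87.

0.5

Step 1: Recall the z-score formula: z = (x - mu) / sigma
Step 2: Substitute values: z = (87 - 82) / 10
Step 3: z = 5 / 10 = 0.5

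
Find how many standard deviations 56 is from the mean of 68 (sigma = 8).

-1.5

Step 1: Recall the z-score formula: z = (x - mu) / sigma
Step 2: Substitute values: z = (56 - 68) / 8
Step 3: z = -12 / 8 = -1.5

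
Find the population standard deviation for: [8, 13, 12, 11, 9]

1.8547

Step 1: Compute the mean: 10.6
Step 2: Sum of squared deviations from the mean: 17.2
Step 3: Population variance = 17.2 / 5 = 3.44
Step 4: Standard deviation = sqrt(3.44) = 1.8547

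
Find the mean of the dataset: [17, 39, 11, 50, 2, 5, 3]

18.1429

Step 1: Sum all values: 17 + 39 + 11 + 50 + 2 + 5 + 3 = 127
Step 2: Count the number of values: n = 7
Step 3: Mean = sum / n = 127 / 7 = 18.1429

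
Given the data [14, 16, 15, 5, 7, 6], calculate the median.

10.5

Step 1: Sort the data in ascending order: [5, 6, 7, 14, 15, 16]
Step 2: The number of values is n = 6.
Step 3: Since n is even, the median is the average of positions 3 and 4:
  Median = (7 + 14) / 2 = 10.5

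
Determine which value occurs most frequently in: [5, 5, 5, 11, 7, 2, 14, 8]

5

Step 1: Count the frequency of each value:
  2: appears 1 time(s)
  5: appears 3 time(s)
  7: appears 1 time(s)
  8: appears 1 time(s)
  11: appears 1 time(s)
  14: appears 1 time(s)
Step 2: The value 5 appears most frequently (3 times).
Step 3: Mode = 5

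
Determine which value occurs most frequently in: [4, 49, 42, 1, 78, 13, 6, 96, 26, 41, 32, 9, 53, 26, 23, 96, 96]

96

Step 1: Count the frequency of each value:
  1: appears 1 time(s)
  4: appears 1 time(s)
  6: appears 1 time(s)
  9: appears 1 time(s)
  13: appears 1 time(s)
  23: appears 1 time(s)
  26: appears 2 time(s)
  32: appears 1 time(s)
  41: appears 1 time(s)
  42: appears 1 time(s)
  49: appears 1 time(s)
  53: appears 1 time(s)
  78: appears 1 time(s)
  96: appears 3 time(s)
Step 2: The value 96 appears most frequently (3 times).
Step 3: Mode = 96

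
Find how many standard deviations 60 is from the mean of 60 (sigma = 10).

0

Step 1: Recall the z-score formula: z = (x - mu) / sigma
Step 2: Substitute values: z = (60 - 60) / 10
Step 3: z = 0 / 10 = 0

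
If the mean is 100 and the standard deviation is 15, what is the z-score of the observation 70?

-2

Step 1: Recall the z-score formula: z = (x - mu) / sigma
Step 2: Substitute values: z = (70 - 100) / 15
Step 3: z = -30 / 15 = -2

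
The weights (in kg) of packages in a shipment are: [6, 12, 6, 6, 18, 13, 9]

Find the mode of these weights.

6

Step 1: Count the frequency of each value:
  6: appears 3 time(s)
  9: appears 1 time(s)
  12: appears 1 time(s)
  13: appears 1 time(s)
  18: appears 1 time(s)
Step 2: The value 6 appears most frequently (3 times).
Step 3: Mode = 6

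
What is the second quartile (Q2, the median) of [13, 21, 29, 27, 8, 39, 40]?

27

Step 1: Sort the data: [8, 13, 21, 27, 29, 39, 40]
Step 2: n = 7
Step 3: Q2 is the median. Since n is odd, it is the middle value at position 4: 27
Step 4: Q2 = 27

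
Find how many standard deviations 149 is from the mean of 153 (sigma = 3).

-1.3333

Step 1: Recall the z-score formula: z = (x - mu) / sigma
Step 2: Substitute values: z = (149 - 153) / 3
Step 3: z = -4 / 3 = -1.3333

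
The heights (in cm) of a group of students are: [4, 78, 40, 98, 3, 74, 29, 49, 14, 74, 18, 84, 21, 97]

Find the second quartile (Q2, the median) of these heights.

44.5

Step 1: Sort the data: [3, 4, 14, 18, 21, 29, 40, 49, 74, 74, 78, 84, 97, 98]
Step 2: n = 14
Step 3: Q2 is the median. Since n is even, it is the average of the values at positions 7 and 8:
  Q2 = (40 + 49) / 2 = 44.5
Step 4: Q2 = 44.5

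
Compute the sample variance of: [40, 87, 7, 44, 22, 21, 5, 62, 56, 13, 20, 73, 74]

778.0641

Step 1: Compute the mean: (40 + 87 + 7 + 44 + 22 + 21 + 5 + 62 + 56 + 13 + 20 + 73 + 74) / 13 = 40.3077
Step 2: Compute squared deviations from the mean:
  (40 - 40.3077)^2 = 0.0947
  (87 - 40.3077)^2 = 2180.1716
  (7 - 40.3077)^2 = 1109.4024
  (44 - 40.3077)^2 = 13.6331
  (22 - 40.3077)^2 = 335.1716
  (21 - 40.3077)^2 = 372.787
  (5 - 40.3077)^2 = 1246.6331
  (62 - 40.3077)^2 = 470.5562
  (56 - 40.3077)^2 = 246.2485
  (13 - 40.3077)^2 = 745.7101
  (20 - 40.3077)^2 = 412.4024
  (73 - 40.3077)^2 = 1068.787
  (74 - 40.3077)^2 = 1135.1716
Step 3: Sum of squared deviations = 9336.7692
Step 4: Sample variance = 9336.7692 / 12 = 778.0641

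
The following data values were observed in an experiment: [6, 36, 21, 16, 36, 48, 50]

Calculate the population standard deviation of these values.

15.3424

Step 1: Compute the mean: 30.4286
Step 2: Sum of squared deviations from the mean: 1647.7143
Step 3: Population variance = 1647.7143 / 7 = 235.3878
Step 4: Standard deviation = sqrt(235.3878) = 15.3424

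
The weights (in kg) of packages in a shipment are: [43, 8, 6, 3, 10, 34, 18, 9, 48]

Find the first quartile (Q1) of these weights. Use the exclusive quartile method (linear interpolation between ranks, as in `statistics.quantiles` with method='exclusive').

7

Step 1: Sort the data: [3, 6, 8, 9, 10, 18, 34, 43, 48]
Step 2: n = 9
Step 3: Using the exclusive quartile method:
  Q1 = 7
  Q2 (median) = 10
  Q3 = 38.5
  IQR = Q3 - Q1 = 38.5 - 7 = 31.5
Step 4: Q1 = 7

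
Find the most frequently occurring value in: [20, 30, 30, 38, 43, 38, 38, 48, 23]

38

Step 1: Count the frequency of each value:
  20: appears 1 time(s)
  23: appears 1 time(s)
  30: appears 2 time(s)
  38: appears 3 time(s)
  43: appears 1 time(s)
  48: appears 1 time(s)
Step 2: The value 38 appears most frequently (3 times).
Step 3: Mode = 38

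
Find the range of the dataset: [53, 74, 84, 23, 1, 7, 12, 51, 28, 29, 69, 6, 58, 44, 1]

83

Step 1: Identify the maximum value: max = 84
Step 2: Identify the minimum value: min = 1
Step 3: Range = max - min = 84 - 1 = 83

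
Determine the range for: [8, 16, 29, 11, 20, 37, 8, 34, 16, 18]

29

Step 1: Identify the maximum value: max = 37
Step 2: Identify the minimum value: min = 8
Step 3: Range = max - min = 37 - 8 = 29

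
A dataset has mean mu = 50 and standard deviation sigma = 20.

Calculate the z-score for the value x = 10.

-2

Step 1: Recall the z-score formula: z = (x - mu) / sigma
Step 2: Substitute values: z = (10 - 50) / 20
Step 3: z = -40 / 20 = -2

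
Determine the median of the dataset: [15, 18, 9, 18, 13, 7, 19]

15

Step 1: Sort the data in ascending order: [7, 9, 13, 15, 18, 18, 19]
Step 2: The number of values is n = 7.
Step 3: Since n is odd, the median is the middle value at position 4: 15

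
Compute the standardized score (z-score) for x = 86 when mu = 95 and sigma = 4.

-2.25

Step 1: Recall the z-score formula: z = (x - mu) / sigma
Step 2: Substitute values: z = (86 - 95) / 4
Step 3: z = -9 / 4 = -2.25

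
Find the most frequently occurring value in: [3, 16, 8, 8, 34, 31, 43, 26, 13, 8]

8

Step 1: Count the frequency of each value:
  3: appears 1 time(s)
  8: appears 3 time(s)
  13: appears 1 time(s)
  16: appears 1 time(s)
  26: appears 1 time(s)
  31: appears 1 time(s)
  34: appears 1 time(s)
  43: appears 1 time(s)
Step 2: The value 8 appears most frequently (3 times).
Step 3: Mode = 8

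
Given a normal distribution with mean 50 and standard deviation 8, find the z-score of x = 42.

-1

Step 1: Recall the z-score formula: z = (x - mu) / sigma
Step 2: Substitute values: z = (42 - 50) / 8
Step 3: z = -8 / 8 = -1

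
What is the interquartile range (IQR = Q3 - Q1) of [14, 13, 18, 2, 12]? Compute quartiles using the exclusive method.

9

Step 1: Sort the data: [2, 12, 13, 14, 18]
Step 2: n = 5
Step 3: Using the exclusive quartile method:
  Q1 = 7
  Q2 (median) = 13
  Q3 = 16
  IQR = Q3 - Q1 = 16 - 7 = 9
Step 4: IQR = 9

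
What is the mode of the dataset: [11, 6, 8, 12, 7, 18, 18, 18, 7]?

18

Step 1: Count the frequency of each value:
  6: appears 1 time(s)
  7: appears 2 time(s)
  8: appears 1 time(s)
  11: appears 1 time(s)
  12: appears 1 time(s)
  18: appears 3 time(s)
Step 2: The value 18 appears most frequently (3 times).
Step 3: Mode = 18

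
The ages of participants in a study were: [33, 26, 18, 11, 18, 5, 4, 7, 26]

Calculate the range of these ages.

29

Step 1: Identify the maximum value: max = 33
Step 2: Identify the minimum value: min = 4
Step 3: Range = max - min = 33 - 4 = 29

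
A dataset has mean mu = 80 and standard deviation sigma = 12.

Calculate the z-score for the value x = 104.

2

Step 1: Recall the z-score formula: z = (x - mu) / sigma
Step 2: Substitute values: z = (104 - 80) / 12
Step 3: z = 24 / 12 = 2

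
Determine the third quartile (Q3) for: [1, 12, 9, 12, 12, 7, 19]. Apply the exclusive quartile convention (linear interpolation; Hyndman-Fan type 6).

12

Step 1: Sort the data: [1, 7, 9, 12, 12, 12, 19]
Step 2: n = 7
Step 3: Using the exclusive quartile method:
  Q1 = 7
  Q2 (median) = 12
  Q3 = 12
  IQR = Q3 - Q1 = 12 - 7 = 5
Step 4: Q3 = 12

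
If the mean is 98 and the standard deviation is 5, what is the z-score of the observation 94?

-0.8

Step 1: Recall the z-score formula: z = (x - mu) / sigma
Step 2: Substitute values: z = (94 - 98) / 5
Step 3: z = -4 / 5 = -0.8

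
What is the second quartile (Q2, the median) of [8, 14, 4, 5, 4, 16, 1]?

5

Step 1: Sort the data: [1, 4, 4, 5, 8, 14, 16]
Step 2: n = 7
Step 3: Q2 is the median. Since n is odd, it is the middle value at position 4: 5
Step 4: Q2 = 5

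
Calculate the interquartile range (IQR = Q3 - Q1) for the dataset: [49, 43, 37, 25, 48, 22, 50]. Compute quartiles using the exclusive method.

24

Step 1: Sort the data: [22, 25, 37, 43, 48, 49, 50]
Step 2: n = 7
Step 3: Using the exclusive quartile method:
  Q1 = 25
  Q2 (median) = 43
  Q3 = 49
  IQR = Q3 - Q1 = 49 - 25 = 24
Step 4: IQR = 24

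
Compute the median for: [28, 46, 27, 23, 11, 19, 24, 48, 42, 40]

27.5

Step 1: Sort the data in ascending order: [11, 19, 23, 24, 27, 28, 40, 42, 46, 48]
Step 2: The number of values is n = 10.
Step 3: Since n is even, the median is the average of positions 5 and 6:
  Median = (27 + 28) / 2 = 27.5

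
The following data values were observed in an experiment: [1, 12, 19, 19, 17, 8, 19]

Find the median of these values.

17

Step 1: Sort the data in ascending order: [1, 8, 12, 17, 19, 19, 19]
Step 2: The number of values is n = 7.
Step 3: Since n is odd, the median is the middle value at position 4: 17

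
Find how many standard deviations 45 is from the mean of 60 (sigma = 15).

-1

Step 1: Recall the z-score formula: z = (x - mu) / sigma
Step 2: Substitute values: z = (45 - 60) / 15
Step 3: z = -15 / 15 = -1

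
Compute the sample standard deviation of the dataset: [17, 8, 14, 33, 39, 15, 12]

11.6005

Step 1: Compute the mean: 19.7143
Step 2: Sum of squared deviations from the mean: 807.4286
Step 3: Sample variance = 807.4286 / 6 = 134.5714
Step 4: Standard deviation = sqrt(134.5714) = 11.6005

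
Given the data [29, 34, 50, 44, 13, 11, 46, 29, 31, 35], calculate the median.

32.5

Step 1: Sort the data in ascending order: [11, 13, 29, 29, 31, 34, 35, 44, 46, 50]
Step 2: The number of values is n = 10.
Step 3: Since n is even, the median is the average of positions 5 and 6:
  Median = (31 + 34) / 2 = 32.5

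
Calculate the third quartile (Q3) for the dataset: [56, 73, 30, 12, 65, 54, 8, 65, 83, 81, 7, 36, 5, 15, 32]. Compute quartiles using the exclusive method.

65

Step 1: Sort the data: [5, 7, 8, 12, 15, 30, 32, 36, 54, 56, 65, 65, 73, 81, 83]
Step 2: n = 15
Step 3: Using the exclusive quartile method:
  Q1 = 12
  Q2 (median) = 36
  Q3 = 65
  IQR = Q3 - Q1 = 65 - 12 = 53
Step 4: Q3 = 65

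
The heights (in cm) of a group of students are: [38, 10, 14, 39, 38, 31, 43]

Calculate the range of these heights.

33

Step 1: Identify the maximum value: max = 43
Step 2: Identify the minimum value: min = 10
Step 3: Range = max - min = 43 - 10 = 33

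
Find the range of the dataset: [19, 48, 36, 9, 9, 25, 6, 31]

42

Step 1: Identify the maximum value: max = 48
Step 2: Identify the minimum value: min = 6
Step 3: Range = max - min = 48 - 6 = 42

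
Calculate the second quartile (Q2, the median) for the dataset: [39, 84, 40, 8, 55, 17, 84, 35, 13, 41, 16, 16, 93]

39

Step 1: Sort the data: [8, 13, 16, 16, 17, 35, 39, 40, 41, 55, 84, 84, 93]
Step 2: n = 13
Step 3: Q2 is the median. Since n is odd, it is the middle value at position 7: 39
Step 4: Q2 = 39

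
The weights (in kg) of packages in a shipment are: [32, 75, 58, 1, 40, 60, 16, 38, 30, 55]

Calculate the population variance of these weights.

443.65

Step 1: Compute the mean: (32 + 75 + 58 + 1 + 40 + 60 + 16 + 38 + 30 + 55) / 10 = 40.5
Step 2: Compute squared deviations from the mean:
  (32 - 40.5)^2 = 72.25
  (75 - 40.5)^2 = 1190.25
  (58 - 40.5)^2 = 306.25
  (1 - 40.5)^2 = 1560.25
  (40 - 40.5)^2 = 0.25
  (60 - 40.5)^2 = 380.25
  (16 - 40.5)^2 = 600.25
  (38 - 40.5)^2 = 6.25
  (30 - 40.5)^2 = 110.25
  (55 - 40.5)^2 = 210.25
Step 3: Sum of squared deviations = 4436.5
Step 4: Population variance = 4436.5 / 10 = 443.65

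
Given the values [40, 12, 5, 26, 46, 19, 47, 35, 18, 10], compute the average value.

25.8

Step 1: Sum all values: 40 + 12 + 5 + 26 + 46 + 19 + 47 + 35 + 18 + 10 = 258
Step 2: Count the number of values: n = 10
Step 3: Mean = sum / n = 258 / 10 = 25.8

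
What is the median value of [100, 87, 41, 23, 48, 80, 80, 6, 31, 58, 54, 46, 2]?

48

Step 1: Sort the data in ascending order: [2, 6, 23, 31, 41, 46, 48, 54, 58, 80, 80, 87, 100]
Step 2: The number of values is n = 13.
Step 3: Since n is odd, the median is the middle value at position 7: 48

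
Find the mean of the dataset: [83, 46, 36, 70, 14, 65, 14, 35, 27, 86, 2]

43.4545

Step 1: Sum all values: 83 + 46 + 36 + 70 + 14 + 65 + 14 + 35 + 27 + 86 + 2 = 478
Step 2: Count the number of values: n = 11
Step 3: Mean = sum / n = 478 / 11 = 43.4545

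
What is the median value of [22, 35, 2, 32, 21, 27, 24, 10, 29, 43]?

25.5

Step 1: Sort the data in ascending order: [2, 10, 21, 22, 24, 27, 29, 32, 35, 43]
Step 2: The number of values is n = 10.
Step 3: Since n is even, the median is the average of positions 5 and 6:
  Median = (24 + 27) / 2 = 25.5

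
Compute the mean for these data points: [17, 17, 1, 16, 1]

10.4

Step 1: Sum all values: 17 + 17 + 1 + 16 + 1 = 52
Step 2: Count the number of values: n = 5
Step 3: Mean = sum / n = 52 / 5 = 10.4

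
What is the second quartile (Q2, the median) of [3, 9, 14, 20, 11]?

11

Step 1: Sort the data: [3, 9, 11, 14, 20]
Step 2: n = 5
Step 3: Q2 is the median. Since n is odd, it is the middle value at position 3: 11
Step 4: Q2 = 11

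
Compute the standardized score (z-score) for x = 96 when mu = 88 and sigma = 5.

1.6

Step 1: Recall the z-score formula: z = (x - mu) / sigma
Step 2: Substitute values: z = (96 - 88) / 5
Step 3: z = 8 / 5 = 1.6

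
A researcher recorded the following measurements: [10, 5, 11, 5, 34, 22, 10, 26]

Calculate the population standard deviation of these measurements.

9.9742

Step 1: Compute the mean: 15.375
Step 2: Sum of squared deviations from the mean: 795.875
Step 3: Population variance = 795.875 / 8 = 99.4844
Step 4: Standard deviation = sqrt(99.4844) = 9.9742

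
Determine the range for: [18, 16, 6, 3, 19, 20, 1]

19

Step 1: Identify the maximum value: max = 20
Step 2: Identify the minimum value: min = 1
Step 3: Range = max - min = 20 - 1 = 19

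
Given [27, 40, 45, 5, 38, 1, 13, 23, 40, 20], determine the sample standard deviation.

15.5335

Step 1: Compute the mean: 25.2
Step 2: Sum of squared deviations from the mean: 2171.6
Step 3: Sample variance = 2171.6 / 9 = 241.2889
Step 4: Standard deviation = sqrt(241.2889) = 15.5335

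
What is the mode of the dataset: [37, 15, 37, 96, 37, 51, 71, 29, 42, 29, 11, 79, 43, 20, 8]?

37

Step 1: Count the frequency of each value:
  8: appears 1 time(s)
  11: appears 1 time(s)
  15: appears 1 time(s)
  20: appears 1 time(s)
  29: appears 2 time(s)
  37: appears 3 time(s)
  42: appears 1 time(s)
  43: appears 1 time(s)
  51: appears 1 time(s)
  71: appears 1 time(s)
  79: appears 1 time(s)
  96: appears 1 time(s)
Step 2: The value 37 appears most frequently (3 times).
Step 3: Mode = 37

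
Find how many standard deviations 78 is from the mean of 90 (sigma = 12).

-1

Step 1: Recall the z-score formula: z = (x - mu) / sigma
Step 2: Substitute values: z = (78 - 90) / 12
Step 3: z = -12 / 12 = -1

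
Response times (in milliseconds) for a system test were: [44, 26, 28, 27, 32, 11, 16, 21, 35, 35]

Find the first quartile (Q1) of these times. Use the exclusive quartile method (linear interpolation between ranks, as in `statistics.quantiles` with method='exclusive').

19.75

Step 1: Sort the data: [11, 16, 21, 26, 27, 28, 32, 35, 35, 44]
Step 2: n = 10
Step 3: Using the exclusive quartile method:
  Q1 = 19.75
  Q2 (median) = 27.5
  Q3 = 35
  IQR = Q3 - Q1 = 35 - 19.75 = 15.25
Step 4: Q1 = 19.75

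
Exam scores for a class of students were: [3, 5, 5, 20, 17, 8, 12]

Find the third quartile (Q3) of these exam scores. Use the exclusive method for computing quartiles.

17

Step 1: Sort the data: [3, 5, 5, 8, 12, 17, 20]
Step 2: n = 7
Step 3: Using the exclusive quartile method:
  Q1 = 5
  Q2 (median) = 8
  Q3 = 17
  IQR = Q3 - Q1 = 17 - 5 = 12
Step 4: Q3 = 17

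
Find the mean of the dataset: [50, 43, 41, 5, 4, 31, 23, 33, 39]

29.8889

Step 1: Sum all values: 50 + 43 + 41 + 5 + 4 + 31 + 23 + 33 + 39 = 269
Step 2: Count the number of values: n = 9
Step 3: Mean = sum / n = 269 / 9 = 29.8889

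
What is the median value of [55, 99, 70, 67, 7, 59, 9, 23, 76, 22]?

57

Step 1: Sort the data in ascending order: [7, 9, 22, 23, 55, 59, 67, 70, 76, 99]
Step 2: The number of values is n = 10.
Step 3: Since n is even, the median is the average of positions 5 and 6:
  Median = (55 + 59) / 2 = 57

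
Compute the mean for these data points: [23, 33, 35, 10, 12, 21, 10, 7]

18.875

Step 1: Sum all values: 23 + 33 + 35 + 10 + 12 + 21 + 10 + 7 = 151
Step 2: Count the number of values: n = 8
Step 3: Mean = sum / n = 151 / 8 = 18.875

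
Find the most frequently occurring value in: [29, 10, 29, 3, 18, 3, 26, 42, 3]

3

Step 1: Count the frequency of each value:
  3: appears 3 time(s)
  10: appears 1 time(s)
  18: appears 1 time(s)
  26: appears 1 time(s)
  29: appears 2 time(s)
  42: appears 1 time(s)
Step 2: The value 3 appears most frequently (3 times).
Step 3: Mode = 3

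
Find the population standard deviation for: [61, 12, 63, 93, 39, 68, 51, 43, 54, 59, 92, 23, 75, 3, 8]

27.4027

Step 1: Compute the mean: 49.6
Step 2: Sum of squared deviations from the mean: 11263.6
Step 3: Population variance = 11263.6 / 15 = 750.9067
Step 4: Standard deviation = sqrt(750.9067) = 27.4027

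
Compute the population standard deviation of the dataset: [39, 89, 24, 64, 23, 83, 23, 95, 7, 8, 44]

30.8936

Step 1: Compute the mean: 45.3636
Step 2: Sum of squared deviations from the mean: 10498.5455
Step 3: Population variance = 10498.5455 / 11 = 954.4132
Step 4: Standard deviation = sqrt(954.4132) = 30.8936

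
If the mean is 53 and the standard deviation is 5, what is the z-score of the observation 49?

-0.8

Step 1: Recall the z-score formula: z = (x - mu) / sigma
Step 2: Substitute values: z = (49 - 53) / 5
Step 3: z = -4 / 5 = -0.8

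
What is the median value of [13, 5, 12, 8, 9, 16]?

10.5

Step 1: Sort the data in ascending order: [5, 8, 9, 12, 13, 16]
Step 2: The number of values is n = 6.
Step 3: Since n is even, the median is the average of positions 3 and 4:
  Median = (9 + 12) / 2 = 10.5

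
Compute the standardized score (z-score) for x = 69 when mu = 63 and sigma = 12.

0.5

Step 1: Recall the z-score formula: z = (x - mu) / sigma
Step 2: Substitute values: z = (69 - 63) / 12
Step 3: z = 6 / 12 = 0.5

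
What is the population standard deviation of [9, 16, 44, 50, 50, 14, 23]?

16.6292

Step 1: Compute the mean: 29.4286
Step 2: Sum of squared deviations from the mean: 1935.7143
Step 3: Population variance = 1935.7143 / 7 = 276.5306
Step 4: Standard deviation = sqrt(276.5306) = 16.6292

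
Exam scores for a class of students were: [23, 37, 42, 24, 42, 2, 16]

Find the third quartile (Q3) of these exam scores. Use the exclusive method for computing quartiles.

42

Step 1: Sort the data: [2, 16, 23, 24, 37, 42, 42]
Step 2: n = 7
Step 3: Using the exclusive quartile method:
  Q1 = 16
  Q2 (median) = 24
  Q3 = 42
  IQR = Q3 - Q1 = 42 - 16 = 26
Step 4: Q3 = 42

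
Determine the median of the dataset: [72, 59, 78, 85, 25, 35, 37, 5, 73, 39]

49

Step 1: Sort the data in ascending order: [5, 25, 35, 37, 39, 59, 72, 73, 78, 85]
Step 2: The number of values is n = 10.
Step 3: Since n is even, the median is the average of positions 5 and 6:
  Median = (39 + 59) / 2 = 49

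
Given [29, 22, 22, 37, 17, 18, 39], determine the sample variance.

79.2381

Step 1: Compute the mean: (29 + 22 + 22 + 37 + 17 + 18 + 39) / 7 = 26.2857
Step 2: Compute squared deviations from the mean:
  (29 - 26.2857)^2 = 7.3673
  (22 - 26.2857)^2 = 18.3673
  (22 - 26.2857)^2 = 18.3673
  (37 - 26.2857)^2 = 114.7959
  (17 - 26.2857)^2 = 86.2245
  (18 - 26.2857)^2 = 68.6531
  (39 - 26.2857)^2 = 161.6531
Step 3: Sum of squared deviations = 475.4286
Step 4: Sample variance = 475.4286 / 6 = 79.2381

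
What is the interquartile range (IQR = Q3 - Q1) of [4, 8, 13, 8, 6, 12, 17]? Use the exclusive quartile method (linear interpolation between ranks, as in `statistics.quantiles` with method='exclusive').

7

Step 1: Sort the data: [4, 6, 8, 8, 12, 13, 17]
Step 2: n = 7
Step 3: Using the exclusive quartile method:
  Q1 = 6
  Q2 (median) = 8
  Q3 = 13
  IQR = Q3 - Q1 = 13 - 6 = 7
Step 4: IQR = 7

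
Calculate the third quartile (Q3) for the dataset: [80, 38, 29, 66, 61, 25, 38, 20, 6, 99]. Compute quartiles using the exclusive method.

69.5

Step 1: Sort the data: [6, 20, 25, 29, 38, 38, 61, 66, 80, 99]
Step 2: n = 10
Step 3: Using the exclusive quartile method:
  Q1 = 23.75
  Q2 (median) = 38
  Q3 = 69.5
  IQR = Q3 - Q1 = 69.5 - 23.75 = 45.75
Step 4: Q3 = 69.5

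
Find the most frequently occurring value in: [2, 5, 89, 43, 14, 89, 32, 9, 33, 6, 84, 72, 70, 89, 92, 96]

89

Step 1: Count the frequency of each value:
  2: appears 1 time(s)
  5: appears 1 time(s)
  6: appears 1 time(s)
  9: appears 1 time(s)
  14: appears 1 time(s)
  32: appears 1 time(s)
  33: appears 1 time(s)
  43: appears 1 time(s)
  70: appears 1 time(s)
  72: appears 1 time(s)
  84: appears 1 time(s)
  89: appears 3 time(s)
  92: appears 1 time(s)
  96: appears 1 time(s)
Step 2: The value 89 appears most frequently (3 times).
Step 3: Mode = 89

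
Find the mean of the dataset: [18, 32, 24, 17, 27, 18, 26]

23.1429

Step 1: Sum all values: 18 + 32 + 24 + 17 + 27 + 18 + 26 = 162
Step 2: Count the number of values: n = 7
Step 3: Mean = sum / n = 162 / 7 = 23.1429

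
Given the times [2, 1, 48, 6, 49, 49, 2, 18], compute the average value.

21.875

Step 1: Sum all values: 2 + 1 + 48 + 6 + 49 + 49 + 2 + 18 = 175
Step 2: Count the number of values: n = 8
Step 3: Mean = sum / n = 175 / 8 = 21.875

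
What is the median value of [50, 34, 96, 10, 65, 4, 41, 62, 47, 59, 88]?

50

Step 1: Sort the data in ascending order: [4, 10, 34, 41, 47, 50, 59, 62, 65, 88, 96]
Step 2: The number of values is n = 11.
Step 3: Since n is odd, the median is the middle value at position 6: 50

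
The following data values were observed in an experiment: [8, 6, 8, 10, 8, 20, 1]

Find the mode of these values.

8

Step 1: Count the frequency of each value:
  1: appears 1 time(s)
  6: appears 1 time(s)
  8: appears 3 time(s)
  10: appears 1 time(s)
  20: appears 1 time(s)
Step 2: The value 8 appears most frequently (3 times).
Step 3: Mode = 8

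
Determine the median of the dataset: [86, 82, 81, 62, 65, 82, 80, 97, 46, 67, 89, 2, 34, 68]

74

Step 1: Sort the data in ascending order: [2, 34, 46, 62, 65, 67, 68, 80, 81, 82, 82, 86, 89, 97]
Step 2: The number of values is n = 14.
Step 3: Since n is even, the median is the average of positions 7 and 8:
  Median = (68 + 80) / 2 = 74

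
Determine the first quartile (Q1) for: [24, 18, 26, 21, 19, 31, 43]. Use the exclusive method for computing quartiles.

19

Step 1: Sort the data: [18, 19, 21, 24, 26, 31, 43]
Step 2: n = 7
Step 3: Using the exclusive quartile method:
  Q1 = 19
  Q2 (median) = 24
  Q3 = 31
  IQR = Q3 - Q1 = 31 - 19 = 12
Step 4: Q1 = 19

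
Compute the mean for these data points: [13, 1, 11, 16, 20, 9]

11.6667

Step 1: Sum all values: 13 + 1 + 11 + 16 + 20 + 9 = 70
Step 2: Count the number of values: n = 6
Step 3: Mean = sum / n = 70 / 6 = 11.6667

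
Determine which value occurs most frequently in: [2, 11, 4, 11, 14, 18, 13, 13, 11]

11

Step 1: Count the frequency of each value:
  2: appears 1 time(s)
  4: appears 1 time(s)
  11: appears 3 time(s)
  13: appears 2 time(s)
  14: appears 1 time(s)
  18: appears 1 time(s)
Step 2: The value 11 appears most frequently (3 times).
Step 3: Mode = 11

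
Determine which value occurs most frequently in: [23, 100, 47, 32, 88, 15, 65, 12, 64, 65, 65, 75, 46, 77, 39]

65

Step 1: Count the frequency of each value:
  12: appears 1 time(s)
  15: appears 1 time(s)
  23: appears 1 time(s)
  32: appears 1 time(s)
  39: appears 1 time(s)
  46: appears 1 time(s)
  47: appears 1 time(s)
  64: appears 1 time(s)
  65: appears 3 time(s)
  75: appears 1 time(s)
  77: appears 1 time(s)
  88: appears 1 time(s)
  100: appears 1 time(s)
Step 2: The value 65 appears most frequently (3 times).
Step 3: Mode = 65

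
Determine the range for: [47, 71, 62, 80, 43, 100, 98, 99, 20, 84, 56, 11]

89

Step 1: Identify the maximum value: max = 100
Step 2: Identify the minimum value: min = 11
Step 3: Range = max - min = 100 - 11 = 89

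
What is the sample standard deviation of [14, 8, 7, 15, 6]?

4.1833

Step 1: Compute the mean: 10
Step 2: Sum of squared deviations from the mean: 70
Step 3: Sample variance = 70 / 4 = 17.5
Step 4: Standard deviation = sqrt(17.5) = 4.1833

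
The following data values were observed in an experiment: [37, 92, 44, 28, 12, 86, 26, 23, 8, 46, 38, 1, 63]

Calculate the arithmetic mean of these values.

38.7692

Step 1: Sum all values: 37 + 92 + 44 + 28 + 12 + 86 + 26 + 23 + 8 + 46 + 38 + 1 + 63 = 504
Step 2: Count the number of values: n = 13
Step 3: Mean = sum / n = 504 / 13 = 38.7692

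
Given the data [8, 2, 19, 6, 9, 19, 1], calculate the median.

8

Step 1: Sort the data in ascending order: [1, 2, 6, 8, 9, 19, 19]
Step 2: The number of values is n = 7.
Step 3: Since n is odd, the median is the middle value at position 4: 8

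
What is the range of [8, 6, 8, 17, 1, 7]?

16

Step 1: Identify the maximum value: max = 17
Step 2: Identify the minimum value: min = 1
Step 3: Range = max - min = 17 - 1 = 16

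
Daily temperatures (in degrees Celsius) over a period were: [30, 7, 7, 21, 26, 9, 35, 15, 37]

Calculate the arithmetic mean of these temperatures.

20.7778

Step 1: Sum all values: 30 + 7 + 7 + 21 + 26 + 9 + 35 + 15 + 37 = 187
Step 2: Count the number of values: n = 9
Step 3: Mean = sum / n = 187 / 9 = 20.7778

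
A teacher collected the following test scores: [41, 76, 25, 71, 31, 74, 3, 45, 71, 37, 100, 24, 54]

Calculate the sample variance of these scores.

732.9744

Step 1: Compute the mean: (41 + 76 + 25 + 71 + 31 + 74 + 3 + 45 + 71 + 37 + 100 + 24 + 54) / 13 = 50.1538
Step 2: Compute squared deviations from the mean:
  (41 - 50.1538)^2 = 83.7929
  (76 - 50.1538)^2 = 668.0237
  (25 - 50.1538)^2 = 632.716
  (71 - 50.1538)^2 = 434.5621
  (31 - 50.1538)^2 = 366.8698
  (74 - 50.1538)^2 = 568.6391
  (3 - 50.1538)^2 = 2223.4852
  (45 - 50.1538)^2 = 26.5621
  (71 - 50.1538)^2 = 434.5621
  (37 - 50.1538)^2 = 173.0237
  (100 - 50.1538)^2 = 2484.6391
  (24 - 50.1538)^2 = 684.0237
  (54 - 50.1538)^2 = 14.7929
Step 3: Sum of squared deviations = 8795.6923
Step 4: Sample variance = 8795.6923 / 12 = 732.9744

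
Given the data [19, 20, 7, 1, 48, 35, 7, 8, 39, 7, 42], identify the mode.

7

Step 1: Count the frequency of each value:
  1: appears 1 time(s)
  7: appears 3 time(s)
  8: appears 1 time(s)
  19: appears 1 time(s)
  20: appears 1 time(s)
  35: appears 1 time(s)
  39: appears 1 time(s)
  42: appears 1 time(s)
  48: appears 1 time(s)
Step 2: The value 7 appears most frequently (3 times).
Step 3: Mode = 7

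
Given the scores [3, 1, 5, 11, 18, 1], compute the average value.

6.5

Step 1: Sum all values: 3 + 1 + 5 + 11 + 18 + 1 = 39
Step 2: Count the number of values: n = 6
Step 3: Mean = sum / n = 39 / 6 = 6.5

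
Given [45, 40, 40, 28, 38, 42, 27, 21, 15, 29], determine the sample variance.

98.9444

Step 1: Compute the mean: (45 + 40 + 40 + 28 + 38 + 42 + 27 + 21 + 15 + 29) / 10 = 32.5
Step 2: Compute squared deviations from the mean:
  (45 - 32.5)^2 = 156.25
  (40 - 32.5)^2 = 56.25
  (40 - 32.5)^2 = 56.25
  (28 - 32.5)^2 = 20.25
  (38 - 32.5)^2 = 30.25
  (42 - 32.5)^2 = 90.25
  (27 - 32.5)^2 = 30.25
  (21 - 32.5)^2 = 132.25
  (15 - 32.5)^2 = 306.25
  (29 - 32.5)^2 = 12.25
Step 3: Sum of squared deviations = 890.5
Step 4: Sample variance = 890.5 / 9 = 98.9444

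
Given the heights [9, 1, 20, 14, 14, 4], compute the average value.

10.3333

Step 1: Sum all values: 9 + 1 + 20 + 14 + 14 + 4 = 62
Step 2: Count the number of values: n = 6
Step 3: Mean = sum / n = 62 / 6 = 10.3333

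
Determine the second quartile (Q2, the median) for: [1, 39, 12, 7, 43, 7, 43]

12

Step 1: Sort the data: [1, 7, 7, 12, 39, 43, 43]
Step 2: n = 7
Step 3: Q2 is the median. Since n is odd, it is the middle value at position 4: 12
Step 4: Q2 = 12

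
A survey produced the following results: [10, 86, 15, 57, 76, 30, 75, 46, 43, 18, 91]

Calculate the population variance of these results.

785.4711

Step 1: Compute the mean: (10 + 86 + 15 + 57 + 76 + 30 + 75 + 46 + 43 + 18 + 91) / 11 = 49.7273
Step 2: Compute squared deviations from the mean:
  (10 - 49.7273)^2 = 1578.2562
  (86 - 49.7273)^2 = 1315.7107
  (15 - 49.7273)^2 = 1205.9835
  (57 - 49.7273)^2 = 52.8926
  (76 - 49.7273)^2 = 690.2562
  (30 - 49.7273)^2 = 389.1653
  (75 - 49.7273)^2 = 638.7107
  (46 - 49.7273)^2 = 13.8926
  (43 - 49.7273)^2 = 45.2562
  (18 - 49.7273)^2 = 1006.6198
  (91 - 49.7273)^2 = 1703.438
Step 3: Sum of squared deviations = 8640.1818
Step 4: Population variance = 8640.1818 / 11 = 785.4711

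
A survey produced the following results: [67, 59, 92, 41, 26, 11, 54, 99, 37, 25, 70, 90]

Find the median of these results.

56.5

Step 1: Sort the data in ascending order: [11, 25, 26, 37, 41, 54, 59, 67, 70, 90, 92, 99]
Step 2: The number of values is n = 12.
Step 3: Since n is even, the median is the average of positions 6 and 7:
  Median = (54 + 59) / 2 = 56.5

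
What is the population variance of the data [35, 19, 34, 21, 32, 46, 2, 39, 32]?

151.2099

Step 1: Compute the mean: (35 + 19 + 34 + 21 + 32 + 46 + 2 + 39 + 32) / 9 = 28.8889
Step 2: Compute squared deviations from the mean:
  (35 - 28.8889)^2 = 37.3457
  (19 - 28.8889)^2 = 97.7901
  (34 - 28.8889)^2 = 26.1235
  (21 - 28.8889)^2 = 62.2346
  (32 - 28.8889)^2 = 9.679
  (46 - 28.8889)^2 = 292.7901
  (2 - 28.8889)^2 = 723.0123
  (39 - 28.8889)^2 = 102.2346
  (32 - 28.8889)^2 = 9.679
Step 3: Sum of squared deviations = 1360.8889
Step 4: Population variance = 1360.8889 / 9 = 151.2099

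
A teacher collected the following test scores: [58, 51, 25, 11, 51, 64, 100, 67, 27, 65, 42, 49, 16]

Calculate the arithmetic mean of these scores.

48.1538

Step 1: Sum all values: 58 + 51 + 25 + 11 + 51 + 64 + 100 + 67 + 27 + 65 + 42 + 49 + 16 = 626
Step 2: Count the number of values: n = 13
Step 3: Mean = sum / n = 626 / 13 = 48.1538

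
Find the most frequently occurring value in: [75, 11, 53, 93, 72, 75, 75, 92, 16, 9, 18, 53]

75

Step 1: Count the frequency of each value:
  9: appears 1 time(s)
  11: appears 1 time(s)
  16: appears 1 time(s)
  18: appears 1 time(s)
  53: appears 2 time(s)
  72: appears 1 time(s)
  75: appears 3 time(s)
  92: appears 1 time(s)
  93: appears 1 time(s)
Step 2: The value 75 appears most frequently (3 times).
Step 3: Mode = 75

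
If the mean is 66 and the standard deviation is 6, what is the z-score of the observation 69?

0.5

Step 1: Recall the z-score formula: z = (x - mu) / sigma
Step 2: Substitute values: z = (69 - 66) / 6
Step 3: z = 3 / 6 = 0.5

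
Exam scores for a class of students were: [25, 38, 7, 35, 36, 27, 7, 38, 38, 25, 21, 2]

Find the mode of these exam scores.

38

Step 1: Count the frequency of each value:
  2: appears 1 time(s)
  7: appears 2 time(s)
  21: appears 1 time(s)
  25: appears 2 time(s)
  27: appears 1 time(s)
  35: appears 1 time(s)
  36: appears 1 time(s)
  38: appears 3 time(s)
Step 2: The value 38 appears most frequently (3 times).
Step 3: Mode = 38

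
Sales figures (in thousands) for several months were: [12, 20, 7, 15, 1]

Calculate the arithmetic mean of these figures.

11

Step 1: Sum all values: 12 + 20 + 7 + 15 + 1 = 55
Step 2: Count the number of values: n = 5
Step 3: Mean = sum / n = 55 / 5 = 11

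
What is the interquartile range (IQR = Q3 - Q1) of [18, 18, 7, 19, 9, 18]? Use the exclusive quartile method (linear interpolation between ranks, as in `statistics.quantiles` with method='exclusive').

9.75

Step 1: Sort the data: [7, 9, 18, 18, 18, 19]
Step 2: n = 6
Step 3: Using the exclusive quartile method:
  Q1 = 8.5
  Q2 (median) = 18
  Q3 = 18.25
  IQR = Q3 - Q1 = 18.25 - 8.5 = 9.75
Step 4: IQR = 9.75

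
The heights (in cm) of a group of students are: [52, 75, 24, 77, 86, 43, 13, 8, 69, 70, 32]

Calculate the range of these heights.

78

Step 1: Identify the maximum value: max = 86
Step 2: Identify the minimum value: min = 8
Step 3: Range = max - min = 86 - 8 = 78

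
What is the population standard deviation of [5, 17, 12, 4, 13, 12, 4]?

4.8065

Step 1: Compute the mean: 9.5714
Step 2: Sum of squared deviations from the mean: 161.7143
Step 3: Population variance = 161.7143 / 7 = 23.102
Step 4: Standard deviation = sqrt(23.102) = 4.8065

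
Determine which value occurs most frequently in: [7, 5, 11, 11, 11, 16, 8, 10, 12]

11

Step 1: Count the frequency of each value:
  5: appears 1 time(s)
  7: appears 1 time(s)
  8: appears 1 time(s)
  10: appears 1 time(s)
  11: appears 3 time(s)
  12: appears 1 time(s)
  16: appears 1 time(s)
Step 2: The value 11 appears most frequently (3 times).
Step 3: Mode = 11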